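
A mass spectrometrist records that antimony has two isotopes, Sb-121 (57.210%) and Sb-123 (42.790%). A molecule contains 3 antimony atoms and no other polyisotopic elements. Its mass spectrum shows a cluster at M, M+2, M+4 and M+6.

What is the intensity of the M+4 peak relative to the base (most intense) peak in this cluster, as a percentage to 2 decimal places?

74.79%

(0.57210 + 0.42790)^3 gives M 0.1872, M+2 0.4202, M+4 0.3143, M+6 0.0783; the largest is M+2.
P(M+2) = C(3,1) × 0.57210^2 × 0.42790^1 = 3 × 0.32729841 × 0.4279 = 0.420153 (base)
P(M+4) = C(3,2) × 0.57210^1 × 0.42790^2 = 3 × 0.5721 × 0.18309841 = 0.314252
Relative intensity = 0.314252 / 0.420153 × 100 = 74.79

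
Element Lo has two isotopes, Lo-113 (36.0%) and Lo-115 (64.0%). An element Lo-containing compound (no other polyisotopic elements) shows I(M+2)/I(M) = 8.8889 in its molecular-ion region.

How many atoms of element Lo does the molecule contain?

The M+2/M ratio from n Lo atoms is n · q/p = n · 0.640/0.360.
n = 8.8889 × 0.360/0.640 = 5.00 ≈ 5

5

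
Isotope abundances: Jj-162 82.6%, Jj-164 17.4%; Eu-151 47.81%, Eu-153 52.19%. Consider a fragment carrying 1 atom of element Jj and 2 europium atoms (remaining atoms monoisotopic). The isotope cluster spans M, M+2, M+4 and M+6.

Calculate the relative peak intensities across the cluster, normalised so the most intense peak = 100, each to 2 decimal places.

41.77 : 100.00 : 68.99 : 10.49

Element Jj pattern (n=1): 0.8260 : 0.1740
Europium pattern (n=2): 0.22857961 : 0.49904078 : 0.27237961
Convolve the two distributions (both contribute in 2-u steps):
  M: 0.8260×0.22857961 = 0.188807
  M+2: 0.8260×0.49904078 + 0.1740×0.22857961 = 0.451981
  M+4: 0.8260×0.27237961 + 0.1740×0.49904078 = 0.311819
  M+6: 0.1740×0.27237961 = 0.047394
Scale to base peak (0.451981) = 100: 41.77 : 100.00 : 68.99 : 10.49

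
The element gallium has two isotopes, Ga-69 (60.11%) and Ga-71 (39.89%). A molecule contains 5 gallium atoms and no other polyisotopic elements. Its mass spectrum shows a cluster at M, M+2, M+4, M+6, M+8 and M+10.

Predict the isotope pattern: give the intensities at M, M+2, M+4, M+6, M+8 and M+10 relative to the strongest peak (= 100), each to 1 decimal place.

The 5 Ga atoms are independent, so intensities follow the terms of (0.6011 + 0.3989)^5.
P(M) = 0.6011^5 = 0.078475
P(M+2) = 5 × 0.6011^4 × 0.3989^1 = 0.260388
P(M+4) = 10 × 0.6011^3 × 0.3989^2 = 0.345596
P(M+6) = 10 × 0.6011^2 × 0.3989^3 = 0.229343
P(M+8) = 5 × 0.6011^1 × 0.3989^4 = 0.076098
P(M+10) = 0.3989^5 = 0.010100
The M+4 peak is largest (0.345596); scaling to 100 gives 22.7 : 75.3 : 100.0 : 66.4 : 22.0 : 2.9.

22.7 : 75.3 : 100.0 : 66.4 : 22.0 : 2.9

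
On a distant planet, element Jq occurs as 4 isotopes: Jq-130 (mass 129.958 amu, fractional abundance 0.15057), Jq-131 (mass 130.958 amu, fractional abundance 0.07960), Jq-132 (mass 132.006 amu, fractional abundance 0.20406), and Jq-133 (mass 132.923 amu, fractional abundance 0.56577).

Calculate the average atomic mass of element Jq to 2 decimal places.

132.13 amu

The abundance-weighted mean is 0.15057 × 129.958 + 0.07960 × 130.958 + 0.20406 × 132.006 + 0.56577 × 132.923
= 19.5678 + 10.4243 + 26.9371 + 75.2038 = 132.1330 amu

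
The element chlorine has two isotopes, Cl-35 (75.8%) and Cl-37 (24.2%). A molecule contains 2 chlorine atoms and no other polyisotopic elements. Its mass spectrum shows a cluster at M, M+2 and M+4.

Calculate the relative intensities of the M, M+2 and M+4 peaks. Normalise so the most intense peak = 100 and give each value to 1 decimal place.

100.0 : 63.9 : 10.2

The 2 Cl atoms are independent, so intensities follow the terms of (0.758 + 0.242)^2.
P(M) = 0.758^2 = 0.574564
P(M+2) = 2 × 0.758^1 × 0.242^1 = 0.366872
P(M+4) = 0.242^2 = 0.058564
The M peak is largest (0.574564); scaling to 100 gives 100.0 : 63.9 : 10.2.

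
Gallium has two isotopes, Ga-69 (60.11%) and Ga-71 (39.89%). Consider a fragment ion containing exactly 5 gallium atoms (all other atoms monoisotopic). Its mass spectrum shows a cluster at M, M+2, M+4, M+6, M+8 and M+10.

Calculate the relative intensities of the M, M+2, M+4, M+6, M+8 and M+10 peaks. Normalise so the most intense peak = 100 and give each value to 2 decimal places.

22.71 : 75.34 : 100.00 : 66.36 : 22.02 : 2.92

Expanding (0.6011 + 0.3989)^5:
P(M) = 0.6011^5 = 0.078475
P(M+2) = 5 × 0.6011^4 × 0.3989^1 = 0.260388
P(M+4) = 10 × 0.6011^3 × 0.3989^2 = 0.345596
P(M+6) = 10 × 0.6011^2 × 0.3989^3 = 0.229343
P(M+8) = 5 × 0.6011^1 × 0.3989^4 = 0.076098
P(M+10) = 0.3989^5 = 0.010100
The M+4 peak is largest (0.345596); scaling to 100 gives 22.71 : 75.34 : 100.00 : 66.36 : 22.02 : 2.92.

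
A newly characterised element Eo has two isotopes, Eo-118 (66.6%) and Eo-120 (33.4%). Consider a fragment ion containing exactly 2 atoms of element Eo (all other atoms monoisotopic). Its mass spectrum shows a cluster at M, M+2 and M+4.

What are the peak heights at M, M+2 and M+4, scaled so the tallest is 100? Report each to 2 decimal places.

99.70 : 100.00 : 25.08

The 2 Eo atoms are independent, so intensities follow the terms of (0.666 + 0.334)^2.
P(M) = 0.666^2 = 0.443556
P(M+2) = 2 × 0.666^1 × 0.334^1 = 0.444888
P(M+4) = 0.334^2 = 0.111556
The M+2 peak is largest (0.444888); scaling to 100 gives 99.70 : 100.00 : 25.08.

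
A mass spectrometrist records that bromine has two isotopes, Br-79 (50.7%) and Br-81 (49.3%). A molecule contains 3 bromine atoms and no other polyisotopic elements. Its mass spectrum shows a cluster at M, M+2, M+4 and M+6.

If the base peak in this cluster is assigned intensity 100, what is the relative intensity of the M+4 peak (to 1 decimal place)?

97.2

(0.507 + 0.493)^3 gives M 0.1303, M+2 0.3802, M+4 0.3697, M+6 0.1198; the largest is M+2.
P(M+2) = C(3,1) × 0.507^2 × 0.493^1 = 3 × 0.257049 × 0.4930 = 0.380175 (base)
P(M+4) = C(3,2) × 0.507^1 × 0.493^2 = 3 × 0.5070 × 0.243049 = 0.369678
Relative intensity = 0.369678 / 0.380175 × 100 = 97.2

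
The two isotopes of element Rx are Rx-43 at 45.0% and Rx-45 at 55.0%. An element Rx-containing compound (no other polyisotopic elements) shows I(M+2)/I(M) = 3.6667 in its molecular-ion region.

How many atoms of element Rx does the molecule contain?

3

The M+2/M ratio from n Rx atoms is n · q/p = n · 0.550/0.450.
n = 3.6667 × 0.450/0.550 = 3.00 ≈ 3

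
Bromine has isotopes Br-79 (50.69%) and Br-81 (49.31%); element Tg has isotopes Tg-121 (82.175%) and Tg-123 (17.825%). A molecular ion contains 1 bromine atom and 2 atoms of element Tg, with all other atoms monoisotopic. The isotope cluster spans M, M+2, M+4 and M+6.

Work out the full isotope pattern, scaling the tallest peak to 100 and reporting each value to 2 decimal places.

71.09 : 100.00 : 33.35 : 3.25

Bromine pattern (n=1): 0.5069 : 0.4931
Element Tg pattern (n=2): 0.67527306 : 0.29295388 : 0.03177306
Convolve the two distributions (both contribute in 2-u steps):
  M: 0.5069×0.67527306 = 0.342296
  M+2: 0.5069×0.29295388 + 0.4931×0.67527306 = 0.481475
  M+4: 0.5069×0.03177306 + 0.4931×0.29295388 = 0.160561
  M+6: 0.4931×0.03177306 = 0.015667
Scale to base peak (0.481475) = 100: 71.09 : 100.00 : 33.35 : 3.25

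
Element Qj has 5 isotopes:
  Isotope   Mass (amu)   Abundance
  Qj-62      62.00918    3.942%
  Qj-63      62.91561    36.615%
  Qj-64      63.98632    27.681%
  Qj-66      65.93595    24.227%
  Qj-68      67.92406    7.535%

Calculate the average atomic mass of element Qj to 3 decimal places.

64.285 amu

Ar = Σ fᵢ·mᵢ = 0.03942 × 62.00918 + 0.36615 × 62.91561 + 0.27681 × 63.98632 + 0.24227 × 65.93595 + 0.07535 × 67.92406
= 2.444402 + 23.036551 + 17.712053 + 15.974303 + 5.118078 = 64.285387 amu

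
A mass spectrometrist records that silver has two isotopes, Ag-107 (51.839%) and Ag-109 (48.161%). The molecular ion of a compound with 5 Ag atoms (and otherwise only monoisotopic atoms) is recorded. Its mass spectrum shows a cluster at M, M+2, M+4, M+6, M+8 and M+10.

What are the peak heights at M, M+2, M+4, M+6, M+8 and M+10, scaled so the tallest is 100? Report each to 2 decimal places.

11.59 : 53.82 : 100.00 : 92.90 : 43.16 : 8.02

The 5 Ag atoms are independent, so intensities follow the terms of (0.51839 + 0.48161)^5.
P(M) = 0.51839^5 = 0.037435
P(M+2) = 5 × 0.51839^4 × 0.48161^1 = 0.173897
P(M+4) = 10 × 0.51839^3 × 0.48161^2 = 0.323118
P(M+6) = 10 × 0.51839^2 × 0.48161^3 = 0.300192
P(M+8) = 5 × 0.51839^1 × 0.48161^4 = 0.139447
P(M+10) = 0.48161^5 = 0.025911
The M+4 peak is largest (0.323118); scaling to 100 gives 11.59 : 53.82 : 100.00 : 92.90 : 43.16 : 8.02.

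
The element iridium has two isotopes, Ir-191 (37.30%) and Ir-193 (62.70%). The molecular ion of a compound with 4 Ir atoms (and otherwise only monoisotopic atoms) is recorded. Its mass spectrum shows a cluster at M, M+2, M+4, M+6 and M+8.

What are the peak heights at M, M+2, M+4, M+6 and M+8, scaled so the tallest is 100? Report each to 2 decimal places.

Each Ir atom is independently Ir-191 (p = 0.3730) or Ir-193 (q = 0.6270); the cluster is the binomial expansion (p + q)^4.
P(M) = 0.3730^4 = 0.019357
P(M+2) = 4 × 0.3730^3 × 0.6270^1 = 0.130153
P(M+4) = 6 × 0.3730^2 × 0.6270^2 = 0.328174
P(M+6) = 4 × 0.3730^1 × 0.6270^3 = 0.367766
P(M+8) = 0.6270^4 = 0.154550
The M+6 peak is largest (0.367766); scaling to 100 gives 5.26 : 35.39 : 89.23 : 100.00 : 42.02.

5.26 : 35.39 : 89.23 : 100.00 : 42.02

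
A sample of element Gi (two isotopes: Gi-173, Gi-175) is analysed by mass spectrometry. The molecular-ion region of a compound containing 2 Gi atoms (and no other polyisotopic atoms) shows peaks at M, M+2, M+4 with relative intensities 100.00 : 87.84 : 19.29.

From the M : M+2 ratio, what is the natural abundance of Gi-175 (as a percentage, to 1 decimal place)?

30.5%

Write p for the Gi-173 fraction. I(M+2)/I(M) = [C(2,1)·p^1·(1−p)] / p^2 = 2·(1−p)/p = 87.84/100.00 = 0.8784
(1−p)/p = 0.8784/2 = 0.4392  ⇒  p = 1/(1 + 0.4392) = 0.6948
Gi-173: 69.5%, Gi-175: 30.5%.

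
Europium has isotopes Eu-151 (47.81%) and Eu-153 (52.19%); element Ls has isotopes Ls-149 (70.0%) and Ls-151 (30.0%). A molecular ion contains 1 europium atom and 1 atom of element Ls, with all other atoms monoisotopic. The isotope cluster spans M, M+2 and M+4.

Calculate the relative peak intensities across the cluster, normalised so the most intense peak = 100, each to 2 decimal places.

Europium pattern (n=1): 0.4781 : 0.5219
Element Ls pattern (n=1): 0.7000 : 0.3000
Convolve the two distributions (both contribute in 2-u steps):
  M: 0.4781×0.7000 = 0.334670
  M+2: 0.4781×0.3000 + 0.5219×0.7000 = 0.508760
  M+4: 0.5219×0.3000 = 0.156570
Scale to base peak (0.508760) = 100: 65.78 : 100.00 : 30.77

65.78 : 100.00 : 30.77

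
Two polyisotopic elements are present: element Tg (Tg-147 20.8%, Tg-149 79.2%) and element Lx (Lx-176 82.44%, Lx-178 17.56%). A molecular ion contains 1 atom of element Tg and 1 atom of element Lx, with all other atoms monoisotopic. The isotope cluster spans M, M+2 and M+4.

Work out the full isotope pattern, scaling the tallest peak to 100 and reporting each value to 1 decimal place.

Element Tg pattern (n=1): 0.2080 : 0.7920
Element Lx pattern (n=1): 0.8244 : 0.1756
Convolve the two distributions (both contribute in 2-u steps):
  M: 0.2080×0.8244 = 0.171475
  M+2: 0.2080×0.1756 + 0.7920×0.8244 = 0.689450
  M+4: 0.7920×0.1756 = 0.139075
Scale to base peak (0.689450) = 100: 24.9 : 100.0 : 20.2

24.9 : 100.0 : 20.2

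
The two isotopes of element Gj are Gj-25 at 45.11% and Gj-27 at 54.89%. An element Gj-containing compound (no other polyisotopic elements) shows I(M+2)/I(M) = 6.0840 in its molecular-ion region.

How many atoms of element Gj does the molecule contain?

5

The M+2/M ratio from n Gj atoms is n · q/p = n · 0.5489/0.4511.
n = 6.0840 × 0.4511/0.5489 = 5.00 ≈ 5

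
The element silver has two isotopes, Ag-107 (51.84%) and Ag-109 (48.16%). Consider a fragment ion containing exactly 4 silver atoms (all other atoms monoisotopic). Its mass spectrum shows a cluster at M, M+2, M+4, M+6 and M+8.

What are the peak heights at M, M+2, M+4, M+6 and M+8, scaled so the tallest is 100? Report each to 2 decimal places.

19.31 : 71.76 : 100.00 : 61.93 : 14.38

The 4 Ag atoms are independent, so intensities follow the terms of (0.5184 + 0.4816)^4.
P(M) = 0.5184^4 = 0.072220
P(M+2) = 4 × 0.5184^3 × 0.4816^1 = 0.268375
P(M+4) = 6 × 0.5184^2 × 0.4816^2 = 0.373985
P(M+6) = 4 × 0.5184^1 × 0.4816^3 = 0.231624
P(M+8) = 0.4816^4 = 0.053795
The M+4 peak is largest (0.373985); scaling to 100 gives 19.31 : 71.76 : 100.00 : 61.93 : 14.38.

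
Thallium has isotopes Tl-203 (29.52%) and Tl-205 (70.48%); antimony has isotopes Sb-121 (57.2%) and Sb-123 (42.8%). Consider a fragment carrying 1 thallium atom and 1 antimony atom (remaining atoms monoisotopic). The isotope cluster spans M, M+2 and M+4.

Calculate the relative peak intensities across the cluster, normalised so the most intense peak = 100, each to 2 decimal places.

31.89 : 100.00 : 56.97

Thallium pattern (n=1): 0.2952 : 0.7048
Antimony pattern (n=1): 0.5720 : 0.4280
Convolve the two distributions (both contribute in 2-u steps):
  M: 0.2952×0.5720 = 0.168854
  M+2: 0.2952×0.4280 + 0.7048×0.5720 = 0.529491
  M+4: 0.7048×0.4280 = 0.301654
Scale to base peak (0.529491) = 100: 31.89 : 100.00 : 56.97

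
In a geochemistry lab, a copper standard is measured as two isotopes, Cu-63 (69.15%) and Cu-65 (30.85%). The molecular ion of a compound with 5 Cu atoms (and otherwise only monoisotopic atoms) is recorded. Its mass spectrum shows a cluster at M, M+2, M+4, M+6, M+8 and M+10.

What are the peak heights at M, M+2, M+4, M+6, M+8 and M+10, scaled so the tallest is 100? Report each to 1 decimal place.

44.8 : 100.0 : 89.2 : 39.8 : 8.9 : 0.8

Expanding (0.6915 + 0.3085)^5:
P(M) = 0.6915^5 = 0.158111
P(M+2) = 5 × 0.6915^4 × 0.3085^1 = 0.352691
P(M+4) = 10 × 0.6915^3 × 0.3085^2 = 0.314693
P(M+6) = 10 × 0.6915^2 × 0.3085^3 = 0.140394
P(M+8) = 5 × 0.6915^1 × 0.3085^4 = 0.031317
P(M+10) = 0.3085^5 = 0.002794
The M+2 peak is largest (0.352691); scaling to 100 gives 44.8 : 100.0 : 89.2 : 39.8 : 8.9 : 0.8.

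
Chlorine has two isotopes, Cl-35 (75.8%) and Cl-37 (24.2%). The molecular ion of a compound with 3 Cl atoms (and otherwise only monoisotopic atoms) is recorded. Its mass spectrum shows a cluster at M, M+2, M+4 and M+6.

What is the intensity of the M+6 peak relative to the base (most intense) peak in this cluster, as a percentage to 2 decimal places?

3.25%

(0.758 + 0.242)^3 gives M 0.4355, M+2 0.4171, M+4 0.1332, M+6 0.0142; the largest is M.
P(M) = C(3,0) × 0.758^3 × 0.242^0 = 1 × 0.43551951 × 1.0000 = 0.435520 (base)
P(M+6) = C(3,3) × 0.758^0 × 0.242^3 = 1 × 1.0000 × 0.01417249 = 0.014172
Relative intensity = 0.014172 / 0.435520 × 100 = 3.25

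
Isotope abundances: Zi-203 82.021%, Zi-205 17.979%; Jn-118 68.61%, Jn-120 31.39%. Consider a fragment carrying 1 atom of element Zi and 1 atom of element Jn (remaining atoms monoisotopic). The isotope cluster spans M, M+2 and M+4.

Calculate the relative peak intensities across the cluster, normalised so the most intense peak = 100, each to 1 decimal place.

100.0 : 67.7 : 10.0

Element Zi pattern (n=1): 0.82021 : 0.17979
Element Jn pattern (n=1): 0.6861 : 0.3139
Convolve the two distributions (both contribute in 2-u steps):
  M: 0.82021×0.6861 = 0.562746
  M+2: 0.82021×0.3139 + 0.17979×0.6861 = 0.380818
  M+4: 0.17979×0.3139 = 0.056436
Scale to base peak (0.562746) = 100: 100.0 : 67.7 : 10.0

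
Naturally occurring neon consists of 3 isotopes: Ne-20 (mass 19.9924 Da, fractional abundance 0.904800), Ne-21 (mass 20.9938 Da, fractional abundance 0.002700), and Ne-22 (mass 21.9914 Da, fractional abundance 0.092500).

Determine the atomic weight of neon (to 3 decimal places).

20.180 Da

Average mass = Σ (abundance × isotope mass) = 0.904800 × 19.9924 + 0.002700 × 20.9938 + 0.092500 × 21.9914
= 18.08912 + 0.05668 + 2.03420 = 20.18000 Da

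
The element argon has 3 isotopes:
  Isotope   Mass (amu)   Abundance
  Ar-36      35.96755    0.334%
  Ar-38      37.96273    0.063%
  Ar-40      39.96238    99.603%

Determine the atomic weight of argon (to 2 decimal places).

39.95 amu

Average mass = Σ (abundance × isotope mass) = 0.00334 × 35.96755 + 0.00063 × 37.96273 + 0.99603 × 39.96238
= 0.120132 + 0.023917 + 39.803729 = 39.947778 amu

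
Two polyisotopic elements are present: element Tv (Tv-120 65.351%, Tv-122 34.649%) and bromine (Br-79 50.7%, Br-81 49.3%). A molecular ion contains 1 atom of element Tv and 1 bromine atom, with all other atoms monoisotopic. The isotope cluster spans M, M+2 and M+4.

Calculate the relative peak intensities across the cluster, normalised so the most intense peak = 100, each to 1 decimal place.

66.6 : 100.0 : 34.3

Element Tv pattern (n=1): 0.65351 : 0.34649
Bromine pattern (n=1): 0.5070 : 0.4930
Convolve the two distributions (both contribute in 2-u steps):
  M: 0.65351×0.5070 = 0.331330
  M+2: 0.65351×0.4930 + 0.34649×0.5070 = 0.497851
  M+4: 0.34649×0.4930 = 0.170820
Scale to base peak (0.497851) = 100: 66.6 : 100.0 : 34.3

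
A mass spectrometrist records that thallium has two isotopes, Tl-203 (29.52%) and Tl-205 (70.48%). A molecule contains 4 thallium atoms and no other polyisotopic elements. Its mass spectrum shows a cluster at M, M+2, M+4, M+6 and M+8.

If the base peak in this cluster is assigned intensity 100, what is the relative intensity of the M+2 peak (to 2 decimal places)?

Binomial terms of (0.2952 + 0.7048)^4: M 0.0076, M+2 0.0725, M+4 0.2597, M+6 0.4134, M+8 0.2468 → M+6 is the base peak.
P(M+6) = C(4,3) × 0.2952^1 × 0.7048^3 = 4 × 0.2952 × 0.35010449 = 0.413403 (base)
P(M+2) = C(4,1) × 0.2952^3 × 0.7048^1 = 4 × 0.02572463 × 0.7048 = 0.072523
Relative intensity = 0.072523 / 0.413403 × 100 = 17.54

17.54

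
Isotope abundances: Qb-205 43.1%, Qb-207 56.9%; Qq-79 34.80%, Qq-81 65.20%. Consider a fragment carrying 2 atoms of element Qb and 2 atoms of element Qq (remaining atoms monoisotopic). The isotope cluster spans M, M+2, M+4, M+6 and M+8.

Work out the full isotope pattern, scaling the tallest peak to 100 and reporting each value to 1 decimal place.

6.3 : 40.4 : 95.9 : 100.0 : 38.7

Element Qb pattern (n=2): 0.185761 : 0.490478 : 0.323761
Element Qq pattern (n=2): 0.121104 : 0.453792 : 0.425104
Convolve the two distributions (both contribute in 2-u steps):
  M: 0.185761×0.121104 = 0.022496
  M+2: 0.185761×0.453792 + 0.490478×0.121104 = 0.143696
  M+4: 0.185761×0.425104 + 0.490478×0.453792 + 0.323761×0.121104 = 0.340751
  M+6: 0.490478×0.425104 + 0.323761×0.453792 = 0.355424
  M+8: 0.323761×0.425104 = 0.137632
Scale to base peak (0.355424) = 100: 6.3 : 40.4 : 95.9 : 100.0 : 38.7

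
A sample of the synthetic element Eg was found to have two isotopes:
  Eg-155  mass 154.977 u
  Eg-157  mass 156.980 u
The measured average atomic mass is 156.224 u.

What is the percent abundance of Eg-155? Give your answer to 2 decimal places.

37.74%

With x = fraction of Eg-155 (so Eg-157 is 1 − x):
154.977·x + 156.980·(1 − x) = 156.224
(154.977 − 156.980)·x = 156.224 − 156.980
x = -0.756 / -2.003 = 0.37743 → 37.74% Eg-155, 62.26% Eg-157.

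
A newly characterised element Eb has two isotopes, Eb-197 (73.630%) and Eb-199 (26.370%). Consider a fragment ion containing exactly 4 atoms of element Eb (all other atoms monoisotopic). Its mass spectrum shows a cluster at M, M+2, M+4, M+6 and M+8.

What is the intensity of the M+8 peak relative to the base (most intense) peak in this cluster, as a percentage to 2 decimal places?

(0.73630 + 0.26370)^4 gives M 0.2939, M+2 0.4211, M+4 0.2262, M+6 0.0540, M+8 0.0048; the largest is M+2.
P(M+2) = C(4,1) × 0.73630^3 × 0.26370^1 = 4 × 0.39917598 × 0.2637 = 0.421051 (base)
P(M+8) = C(4,4) × 0.73630^0 × 0.26370^4 = 1 × 1.0000 × 0.00483549 = 0.004835
Relative intensity = 0.004835 / 0.421051 × 100 = 1.15

1.15%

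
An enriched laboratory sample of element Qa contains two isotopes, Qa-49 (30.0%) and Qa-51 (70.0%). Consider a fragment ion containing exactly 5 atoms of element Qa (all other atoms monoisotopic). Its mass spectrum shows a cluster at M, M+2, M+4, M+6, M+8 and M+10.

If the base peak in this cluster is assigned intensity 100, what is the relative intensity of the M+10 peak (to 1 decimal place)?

Binomial terms of (0.300 + 0.700)^5: M 0.0024, M+2 0.0283, M+4 0.1323, M+6 0.3087, M+8 0.3601, M+10 0.1681 → M+8 is the base peak.
P(M+8) = C(5,4) × 0.300^1 × 0.700^4 = 5 × 0.3000 × 0.2401 = 0.360150 (base)
P(M+10) = C(5,5) × 0.300^0 × 0.700^5 = 1 × 1.0000 × 0.16807 = 0.168070
Relative intensity = 0.168070 / 0.360150 × 100 = 46.7

46.7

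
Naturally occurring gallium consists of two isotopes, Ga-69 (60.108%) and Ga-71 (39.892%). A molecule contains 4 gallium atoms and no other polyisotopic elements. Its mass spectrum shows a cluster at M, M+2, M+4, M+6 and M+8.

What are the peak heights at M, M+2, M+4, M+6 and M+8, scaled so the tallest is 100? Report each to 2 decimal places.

37.67 : 100.00 : 99.55 : 44.05 : 7.31

Each Ga atom is independently Ga-69 (p = 0.60108) or Ga-71 (q = 0.39892); the cluster is the binomial expansion (p + q)^4.
P(M) = 0.60108^4 = 0.130536
P(M+2) = 4 × 0.60108^3 × 0.39892^1 = 0.346531
P(M+4) = 6 × 0.60108^2 × 0.39892^2 = 0.344975
P(M+6) = 4 × 0.60108^1 × 0.39892^3 = 0.152633
P(M+8) = 0.39892^4 = 0.025325
The M+2 peak is largest (0.346531); scaling to 100 gives 37.67 : 100.00 : 99.55 : 44.05 : 7.31.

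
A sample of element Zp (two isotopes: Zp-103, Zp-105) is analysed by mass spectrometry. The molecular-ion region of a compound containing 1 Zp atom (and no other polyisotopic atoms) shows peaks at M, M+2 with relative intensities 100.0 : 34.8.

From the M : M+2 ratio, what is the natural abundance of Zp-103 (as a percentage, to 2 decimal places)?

If p is the fraction of Zp that is Zp-103, then I(M+2)/I(M) = [C(1,1)·p^0·(1−p)] / p^1 = 1·(1−p)/p = 34.8/100.0 = 0.3480
(1−p)/p = 0.3480/1 = 0.3480  ⇒  p = 1/(1 + 0.3480) = 0.7418
Zp-103: 74.18%, Zp-105: 25.82%.

74.18%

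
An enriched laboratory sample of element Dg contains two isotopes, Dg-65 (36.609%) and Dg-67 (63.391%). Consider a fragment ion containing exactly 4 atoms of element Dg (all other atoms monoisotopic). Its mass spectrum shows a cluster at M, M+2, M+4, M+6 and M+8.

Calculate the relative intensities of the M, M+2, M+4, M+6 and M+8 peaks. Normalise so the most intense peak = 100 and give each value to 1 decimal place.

Expanding (0.36609 + 0.63391)^4:
P(M) = 0.36609^4 = 0.017962
P(M+2) = 4 × 0.36609^3 × 0.63391^1 = 0.124409
P(M+4) = 6 × 0.36609^2 × 0.63391^2 = 0.323134
P(M+6) = 4 × 0.36609^1 × 0.63391^3 = 0.373019
P(M+8) = 0.63391^4 = 0.161477
The M+6 peak is largest (0.373019); scaling to 100 gives 4.8 : 33.4 : 86.6 : 100.0 : 43.3.

4.8 : 33.4 : 86.6 : 100.0 : 43.3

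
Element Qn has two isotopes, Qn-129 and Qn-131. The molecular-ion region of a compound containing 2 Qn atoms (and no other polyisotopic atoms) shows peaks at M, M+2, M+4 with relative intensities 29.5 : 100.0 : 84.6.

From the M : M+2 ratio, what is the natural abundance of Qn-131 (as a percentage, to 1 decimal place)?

62.9%

Let p = fractional abundance of Qn-129. I(M+2)/I(M) = [C(2,1)·p^1·(1−p)] / p^2 = 2·(1−p)/p = 100.0/29.5 = 3.3898
(1−p)/p = 3.3898/2 = 1.6949  ⇒  p = 1/(1 + 1.6949) = 0.3711
Qn-129: 37.1%, Qn-131: 62.9%.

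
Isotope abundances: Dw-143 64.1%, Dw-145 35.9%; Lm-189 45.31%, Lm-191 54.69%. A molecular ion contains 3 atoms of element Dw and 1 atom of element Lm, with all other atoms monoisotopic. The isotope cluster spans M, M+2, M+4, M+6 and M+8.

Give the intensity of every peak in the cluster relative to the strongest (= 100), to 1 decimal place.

33.7 : 97.2 : 100.0 : 44.2 : 7.1

Element Dw pattern (n=3): 0.26337472 : 0.44251884 : 0.24783816 : 0.04626828
Element Lm pattern (n=1): 0.4531 : 0.5469
Convolve the two distributions (both contribute in 2-u steps):
  M: 0.26337472×0.4531 = 0.119335
  M+2: 0.26337472×0.5469 + 0.44251884×0.4531 = 0.344545
  M+4: 0.44251884×0.5469 + 0.24783816×0.4531 = 0.354309
  M+6: 0.24783816×0.5469 + 0.04626828×0.4531 = 0.156507
  M+8: 0.04626828×0.5469 = 0.025304
Scale to base peak (0.354309) = 100: 33.7 : 97.2 : 100.0 : 44.2 : 7.1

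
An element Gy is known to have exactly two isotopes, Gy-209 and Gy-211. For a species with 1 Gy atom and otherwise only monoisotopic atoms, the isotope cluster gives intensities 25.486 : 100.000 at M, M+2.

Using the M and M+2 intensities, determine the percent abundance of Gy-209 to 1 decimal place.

20.3%

Write p for the Gy-209 fraction. I(M+2)/I(M) = [C(1,1)·p^0·(1−p)] / p^1 = 1·(1−p)/p = 100.000/25.486 = 3.9237
(1−p)/p = 3.9237/1 = 3.9237  ⇒  p = 1/(1 + 3.9237) = 0.2031
Gy-209: 20.3%, Gy-211: 79.7%.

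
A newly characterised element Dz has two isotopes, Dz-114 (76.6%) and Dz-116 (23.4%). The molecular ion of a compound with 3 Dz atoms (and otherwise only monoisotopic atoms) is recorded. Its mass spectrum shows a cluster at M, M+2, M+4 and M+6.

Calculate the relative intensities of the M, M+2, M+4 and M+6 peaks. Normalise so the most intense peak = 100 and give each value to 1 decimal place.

100.0 : 91.6 : 28.0 : 2.9

Each Dz atom is independently Dz-114 (p = 0.766) or Dz-116 (q = 0.234); the cluster is the binomial expansion (p + q)^3.
P(M) = 0.766^3 = 0.449455
P(M+2) = 3 × 0.766^2 × 0.234^1 = 0.411903
P(M+4) = 3 × 0.766^1 × 0.234^2 = 0.125829
P(M+6) = 0.234^3 = 0.012813
The M peak is largest (0.449455); scaling to 100 gives 100.0 : 91.6 : 28.0 : 2.9.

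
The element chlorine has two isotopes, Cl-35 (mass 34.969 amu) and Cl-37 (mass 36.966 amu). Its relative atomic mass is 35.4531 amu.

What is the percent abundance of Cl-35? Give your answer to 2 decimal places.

With x = fraction of Cl-35 (so Cl-37 is 1 − x):
34.969·x + 36.966·(1 − x) = 35.4531
(34.969 − 36.966)·x = 35.4531 − 36.966
x = -1.5129 / -1.997 = 0.75759 → 75.76% Cl-35, 24.24% Cl-37.

75.76%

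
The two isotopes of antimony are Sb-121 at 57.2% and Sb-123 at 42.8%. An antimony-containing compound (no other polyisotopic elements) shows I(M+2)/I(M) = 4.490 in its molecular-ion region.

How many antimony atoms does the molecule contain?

With n Sb atoms, P(M+2)/P(M) = C(n,1)·p^(n−1)q / p^n = n·q/p = n · 0.428/0.572.
n = 4.490 × 0.572/0.428 = 6.00 ≈ 6

6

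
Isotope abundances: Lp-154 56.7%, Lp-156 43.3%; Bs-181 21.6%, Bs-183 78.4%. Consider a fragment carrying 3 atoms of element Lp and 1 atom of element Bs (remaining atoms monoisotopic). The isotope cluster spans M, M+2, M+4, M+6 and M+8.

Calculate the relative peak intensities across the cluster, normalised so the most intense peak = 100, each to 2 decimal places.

9.94 : 58.82 : 100.00 : 67.52 : 16.06

Element Lp pattern (n=3): 0.18228426 : 0.41761421 : 0.31891879 : 0.08118274
Element Bs pattern (n=1): 0.2160 : 0.7840
Convolve the two distributions (both contribute in 2-u steps):
  M: 0.18228426×0.2160 = 0.039373
  M+2: 0.18228426×0.7840 + 0.41761421×0.2160 = 0.233116
  M+4: 0.41761421×0.7840 + 0.31891879×0.2160 = 0.396296
  M+6: 0.31891879×0.7840 + 0.08118274×0.2160 = 0.267568
  M+8: 0.08118274×0.7840 = 0.063647
Scale to base peak (0.396296) = 100: 9.94 : 58.82 : 100.00 : 67.52 : 16.06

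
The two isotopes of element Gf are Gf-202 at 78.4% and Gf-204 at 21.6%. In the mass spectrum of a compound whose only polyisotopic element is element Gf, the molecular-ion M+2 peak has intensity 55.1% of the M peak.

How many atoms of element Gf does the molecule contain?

2

For n independent Gf atoms, I(M+2)/I(M) = n · (abundance Gf-204) / (abundance Gf-202) = n · 0.216/0.784.
n = 0.551 × 0.784/0.216 = 2.00 ≈ 2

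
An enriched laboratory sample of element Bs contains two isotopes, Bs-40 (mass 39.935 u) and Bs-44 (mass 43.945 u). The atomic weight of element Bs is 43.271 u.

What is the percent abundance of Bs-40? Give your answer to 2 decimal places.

With x = fraction of Bs-40 (so Bs-44 is 1 − x):
39.935·x + 43.945·(1 − x) = 43.271
(39.935 − 43.945)·x = 43.271 − 43.945
x = -0.674 / -4.010 = 0.16808 → 16.81% Bs-40, 83.19% Bs-44.

16.81%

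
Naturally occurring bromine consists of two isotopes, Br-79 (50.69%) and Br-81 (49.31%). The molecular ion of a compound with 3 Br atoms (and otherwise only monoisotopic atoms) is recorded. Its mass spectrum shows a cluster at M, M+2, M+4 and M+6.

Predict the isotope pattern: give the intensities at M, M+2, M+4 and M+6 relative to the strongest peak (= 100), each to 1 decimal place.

34.3 : 100.0 : 97.3 : 31.5

The 3 Br atoms are independent, so intensities follow the terms of (0.5069 + 0.4931)^3.
P(M) = 0.5069^3 = 0.130247
P(M+2) = 3 × 0.5069^2 × 0.4931^1 = 0.380103
P(M+4) = 3 × 0.5069^1 × 0.4931^2 = 0.369755
P(M+6) = 0.4931^3 = 0.119896
The M+2 peak is largest (0.380103); scaling to 100 gives 34.3 : 100.0 : 97.3 : 31.5.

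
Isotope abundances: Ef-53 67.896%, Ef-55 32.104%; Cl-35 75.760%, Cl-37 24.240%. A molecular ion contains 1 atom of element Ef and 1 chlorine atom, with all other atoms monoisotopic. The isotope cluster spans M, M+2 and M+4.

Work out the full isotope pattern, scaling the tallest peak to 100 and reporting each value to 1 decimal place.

100.0 : 79.3 : 15.1

Element Ef pattern (n=1): 0.67896 : 0.32104
Chlorine pattern (n=1): 0.7576 : 0.2424
Convolve the two distributions (both contribute in 2-u steps):
  M: 0.67896×0.7576 = 0.514380
  M+2: 0.67896×0.2424 + 0.32104×0.7576 = 0.407800
  M+4: 0.32104×0.2424 = 0.077820
Scale to base peak (0.514380) = 100: 100.0 : 79.3 : 15.1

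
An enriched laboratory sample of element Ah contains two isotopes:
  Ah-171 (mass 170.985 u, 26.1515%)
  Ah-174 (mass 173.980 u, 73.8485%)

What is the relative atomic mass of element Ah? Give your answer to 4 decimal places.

Weight each isotope mass by its fractional abundance: 0.261515 × 170.985 + 0.738485 × 173.980
= 44.71514 + 128.48162 = 173.19676 u

173.1968 u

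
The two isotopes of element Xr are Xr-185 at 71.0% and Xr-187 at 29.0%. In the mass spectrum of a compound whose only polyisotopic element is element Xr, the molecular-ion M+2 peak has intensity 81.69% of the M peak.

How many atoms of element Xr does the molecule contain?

The M+2/M ratio from n Xr atoms is n · q/p = n · 0.290/0.710.
n = 0.8169 × 0.710/0.290 = 2.00 ≈ 2

2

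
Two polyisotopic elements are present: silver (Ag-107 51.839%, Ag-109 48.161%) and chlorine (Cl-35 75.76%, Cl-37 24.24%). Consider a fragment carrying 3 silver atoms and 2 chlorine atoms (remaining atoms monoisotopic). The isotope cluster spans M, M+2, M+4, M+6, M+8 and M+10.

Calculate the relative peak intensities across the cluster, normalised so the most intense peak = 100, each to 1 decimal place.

Silver pattern (n=3): 0.13930601 : 0.38826655 : 0.36071887 : 0.11170857
Chlorine pattern (n=2): 0.57395776 : 0.36728448 : 0.05875776
Convolve the two distributions (both contribute in 2-u steps):
  M: 0.13930601×0.57395776 = 0.079956
  M+2: 0.13930601×0.36728448 + 0.38826655×0.57395776 = 0.274014
  M+4: 0.13930601×0.05875776 + 0.38826655×0.36728448 + 0.36071887×0.57395776 = 0.357827
  M+6: 0.38826655×0.05875776 + 0.36071887×0.36728448 + 0.11170857×0.57395776 = 0.219416
  M+8: 0.36071887×0.05875776 + 0.11170857×0.36728448 = 0.062224
  M+10: 0.11170857×0.05875776 = 0.006564
Scale to base peak (0.357827) = 100: 22.3 : 76.6 : 100.0 : 61.3 : 17.4 : 1.8

22.3 : 76.6 : 100.0 : 61.3 : 17.4 : 1.8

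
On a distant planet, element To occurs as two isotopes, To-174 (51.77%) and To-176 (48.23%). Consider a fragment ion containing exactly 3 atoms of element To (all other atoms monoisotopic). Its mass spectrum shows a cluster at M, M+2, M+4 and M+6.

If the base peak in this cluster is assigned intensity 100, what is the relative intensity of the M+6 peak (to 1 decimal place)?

Term probabilities: M 0.1388, M+2 0.3878, M+4 0.3613, M+6 0.1122. Base peak = M+2.
P(M+2) = C(3,1) × 0.5177^2 × 0.4823^1 = 3 × 0.26801329 × 0.4823 = 0.387788 (base)
P(M+6) = C(3,3) × 0.5177^0 × 0.4823^3 = 1 × 1.0000 × 0.11218939 = 0.112189
Relative intensity = 0.112189 / 0.387788 × 100 = 28.9

28.9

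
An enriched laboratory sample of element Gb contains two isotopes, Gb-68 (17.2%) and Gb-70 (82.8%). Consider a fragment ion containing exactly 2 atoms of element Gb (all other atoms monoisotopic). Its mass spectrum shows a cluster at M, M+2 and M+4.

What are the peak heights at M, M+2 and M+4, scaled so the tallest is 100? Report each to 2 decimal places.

Each Gb atom is independently Gb-68 (p = 0.172) or Gb-70 (q = 0.828); the cluster is the binomial expansion (p + q)^2.
P(M) = 0.172^2 = 0.029584
P(M+2) = 2 × 0.172^1 × 0.828^1 = 0.284832
P(M+4) = 0.828^2 = 0.685584
The M+4 peak is largest (0.685584); scaling to 100 gives 4.32 : 41.55 : 100.00.

4.32 : 41.55 : 100.00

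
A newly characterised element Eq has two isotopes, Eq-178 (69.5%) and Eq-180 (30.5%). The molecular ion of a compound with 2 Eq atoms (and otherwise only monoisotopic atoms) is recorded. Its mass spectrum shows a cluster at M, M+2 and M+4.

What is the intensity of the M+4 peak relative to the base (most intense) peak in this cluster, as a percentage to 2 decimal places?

19.26%

Term probabilities: M 0.4830, M+2 0.4240, M+4 0.0930. Base peak = M.
P(M) = C(2,0) × 0.695^2 × 0.305^0 = 1 × 0.483025 × 1.0000 = 0.483025 (base)
P(M+4) = C(2,2) × 0.695^0 × 0.305^2 = 1 × 1.0000 × 0.093025 = 0.093025
Relative intensity = 0.093025 / 0.483025 × 100 = 19.26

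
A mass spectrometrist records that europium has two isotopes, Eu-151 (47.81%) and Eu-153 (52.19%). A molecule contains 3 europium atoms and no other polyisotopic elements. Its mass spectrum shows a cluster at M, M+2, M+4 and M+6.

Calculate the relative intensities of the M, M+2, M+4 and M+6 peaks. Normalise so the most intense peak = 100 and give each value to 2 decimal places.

Expanding (0.4781 + 0.5219)^3:
P(M) = 0.4781^3 = 0.109284
P(M+2) = 3 × 0.4781^2 × 0.5219^1 = 0.357887
P(M+4) = 3 × 0.4781^1 × 0.5219^2 = 0.390674
P(M+6) = 0.5219^3 = 0.142155
The M+4 peak is largest (0.390674); scaling to 100 gives 27.97 : 91.61 : 100.00 : 36.39.

27.97 : 91.61 : 100.00 : 36.39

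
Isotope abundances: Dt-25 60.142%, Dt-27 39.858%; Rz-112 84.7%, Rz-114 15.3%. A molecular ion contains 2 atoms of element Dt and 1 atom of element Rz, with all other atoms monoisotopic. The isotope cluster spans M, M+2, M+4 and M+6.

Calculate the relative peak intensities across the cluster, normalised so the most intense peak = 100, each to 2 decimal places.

66.40 : 100.00 : 45.06 : 5.27

Element Dt pattern (n=2): 0.36170602 : 0.47942797 : 0.15886602
Element Rz pattern (n=1): 0.8470 : 0.1530
Convolve the two distributions (both contribute in 2-u steps):
  M: 0.36170602×0.8470 = 0.306365
  M+2: 0.36170602×0.1530 + 0.47942797×0.8470 = 0.461417
  M+4: 0.47942797×0.1530 + 0.15886602×0.8470 = 0.207912
  M+6: 0.15886602×0.1530 = 0.024307
Scale to base peak (0.461417) = 100: 66.40 : 100.00 : 45.06 : 5.27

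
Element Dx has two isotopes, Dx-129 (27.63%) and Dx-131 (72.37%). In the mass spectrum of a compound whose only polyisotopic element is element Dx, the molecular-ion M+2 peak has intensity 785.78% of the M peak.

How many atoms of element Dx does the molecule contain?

3

For n independent Dx atoms, I(M+2)/I(M) = n · (abundance Dx-131) / (abundance Dx-129) = n · 0.7237/0.2763.
n = 7.8578 × 0.2763/0.7237 = 3.00 ≈ 3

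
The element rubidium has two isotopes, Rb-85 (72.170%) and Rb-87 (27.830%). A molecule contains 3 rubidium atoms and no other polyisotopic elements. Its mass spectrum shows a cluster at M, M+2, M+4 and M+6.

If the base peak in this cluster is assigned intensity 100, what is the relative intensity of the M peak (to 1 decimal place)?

Term probabilities: M 0.3759, M+2 0.4349, M+4 0.1677, M+6 0.0216. Base peak = M+2.
P(M+2) = C(3,1) × 0.72170^2 × 0.27830^1 = 3 × 0.52085089 × 0.2783 = 0.434858 (base)
P(M) = C(3,0) × 0.72170^3 × 0.27830^0 = 1 × 0.37589809 × 1.0000 = 0.375898
Relative intensity = 0.375898 / 0.434858 × 100 = 86.4

86.4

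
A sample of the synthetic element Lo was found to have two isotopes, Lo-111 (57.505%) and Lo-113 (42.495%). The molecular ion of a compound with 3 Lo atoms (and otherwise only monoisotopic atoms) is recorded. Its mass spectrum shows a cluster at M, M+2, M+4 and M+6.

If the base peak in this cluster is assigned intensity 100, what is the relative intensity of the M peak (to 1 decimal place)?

45.1

(0.57505 + 0.42495)^3 gives M 0.1902, M+2 0.4216, M+4 0.3115, M+6 0.0767; the largest is M+2.
P(M+2) = C(3,1) × 0.57505^2 × 0.42495^1 = 3 × 0.3306825 × 0.42495 = 0.421571 (base)
P(M) = C(3,0) × 0.57505^3 × 0.42495^0 = 1 × 0.19015897 × 1.0000 = 0.190159
Relative intensity = 0.190159 / 0.421571 × 100 = 45.1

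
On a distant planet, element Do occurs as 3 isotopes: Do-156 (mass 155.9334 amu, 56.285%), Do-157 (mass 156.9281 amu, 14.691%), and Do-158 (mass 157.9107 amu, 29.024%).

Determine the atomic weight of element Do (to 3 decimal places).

Average mass = Σ (abundance × isotope mass) = 0.56285 × 155.9334 + 0.14691 × 156.9281 + 0.29024 × 157.9107
= 87.76711 + 23.05431 + 45.83200 = 156.65342 amu

156.653 amu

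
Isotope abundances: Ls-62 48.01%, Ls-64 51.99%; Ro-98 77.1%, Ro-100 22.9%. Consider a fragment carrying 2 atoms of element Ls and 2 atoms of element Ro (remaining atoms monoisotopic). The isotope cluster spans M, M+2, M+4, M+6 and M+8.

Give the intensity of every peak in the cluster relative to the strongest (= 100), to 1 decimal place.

36.2 : 100.0 : 92.3 : 32.2 : 3.7

Element Ls pattern (n=2): 0.23049601 : 0.49920798 : 0.27029601
Element Ro pattern (n=2): 0.594441 : 0.353118 : 0.052441
Convolve the two distributions (both contribute in 2-u steps):
  M: 0.23049601×0.594441 = 0.137016
  M+2: 0.23049601×0.353118 + 0.49920798×0.594441 = 0.378142
  M+4: 0.23049601×0.052441 + 0.49920798×0.353118 + 0.27029601×0.594441 = 0.349042
  M+6: 0.49920798×0.052441 + 0.27029601×0.353118 = 0.121625
  M+8: 0.27029601×0.052441 = 0.014175
Scale to base peak (0.378142) = 100: 36.2 : 100.0 : 92.3 : 32.2 : 3.7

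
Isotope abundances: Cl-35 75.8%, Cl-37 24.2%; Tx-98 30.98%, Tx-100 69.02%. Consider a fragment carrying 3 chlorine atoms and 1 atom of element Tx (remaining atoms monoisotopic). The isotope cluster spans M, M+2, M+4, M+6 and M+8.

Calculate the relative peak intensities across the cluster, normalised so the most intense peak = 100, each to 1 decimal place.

Chlorine pattern (n=3): 0.43551951 : 0.41713346 : 0.13317454 : 0.01417249
Element Tx pattern (n=1): 0.3098 : 0.6902
Convolve the two distributions (both contribute in 2-u steps):
  M: 0.43551951×0.3098 = 0.134924
  M+2: 0.43551951×0.6902 + 0.41713346×0.3098 = 0.429824
  M+4: 0.41713346×0.6902 + 0.13317454×0.3098 = 0.329163
  M+6: 0.13317454×0.6902 + 0.01417249×0.3098 = 0.096308
  M+8: 0.01417249×0.6902 = 0.009782
Scale to base peak (0.429824) = 100: 31.4 : 100.0 : 76.6 : 22.4 : 2.3

31.4 : 100.0 : 76.6 : 22.4 : 2.3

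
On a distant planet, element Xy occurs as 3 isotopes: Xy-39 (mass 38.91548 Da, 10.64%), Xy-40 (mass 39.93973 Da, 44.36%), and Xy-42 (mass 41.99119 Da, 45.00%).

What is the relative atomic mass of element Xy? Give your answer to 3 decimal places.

40.754 Da

Weight each isotope mass by its fractional abundance: 0.1064 × 38.91548 + 0.4436 × 39.93973 + 0.4500 × 41.99119
= 4.140607 + 17.717264 + 18.896036 = 40.753907 Da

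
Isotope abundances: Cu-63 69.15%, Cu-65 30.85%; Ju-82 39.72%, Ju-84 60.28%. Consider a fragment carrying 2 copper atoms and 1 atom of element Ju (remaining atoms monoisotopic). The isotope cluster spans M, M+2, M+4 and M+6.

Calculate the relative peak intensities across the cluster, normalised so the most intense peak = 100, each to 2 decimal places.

41.50 : 100.00 : 64.45 : 12.53

Copper pattern (n=2): 0.47817225 : 0.4266555 : 0.09517225
Element Ju pattern (n=1): 0.3972 : 0.6028
Convolve the two distributions (both contribute in 2-u steps):
  M: 0.47817225×0.3972 = 0.189930
  M+2: 0.47817225×0.6028 + 0.4266555×0.3972 = 0.457710
  M+4: 0.4266555×0.6028 + 0.09517225×0.3972 = 0.294990
  M+6: 0.09517225×0.6028 = 0.057370
Scale to base peak (0.457710) = 100: 41.50 : 100.00 : 64.45 : 12.53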